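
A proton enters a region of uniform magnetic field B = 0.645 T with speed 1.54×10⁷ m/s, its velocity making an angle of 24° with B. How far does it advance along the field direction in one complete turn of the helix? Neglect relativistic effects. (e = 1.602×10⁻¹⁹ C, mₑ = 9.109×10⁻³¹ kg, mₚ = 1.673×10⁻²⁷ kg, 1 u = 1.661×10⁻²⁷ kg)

p ≈ 1.43 m

v∥ = v cosθ = 1.54×10⁷·cos24° ≈ 1.407×10⁷ m/s.
T = 2πm/(|q|B) = 2π(1.673×10⁻²⁷)/((1.602×10⁻¹⁹)(0.645)) ≈ 1.017×10⁻⁷ s.
pitch = v∥ T = (1.407×10⁷)(1.017×10⁻⁷) ≈ 1.43 m.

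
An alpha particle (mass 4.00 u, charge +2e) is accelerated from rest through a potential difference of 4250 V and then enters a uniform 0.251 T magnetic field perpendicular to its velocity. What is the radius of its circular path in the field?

Acceleration: |q|V = ½mv² ⇒ v = √(2|q|V/m) = √(2·3.204×10⁻¹⁹·4250/6.644×10⁻²⁷) ≈ 6.402×10⁵ m/s.
In the field: r = mv/(|q|B) = (6.644×10⁻²⁷)(6.402×10⁵)/((3.204×10⁻¹⁹)(0.251)) ≈ 0.0529 m.

r ≈ 0.0529 m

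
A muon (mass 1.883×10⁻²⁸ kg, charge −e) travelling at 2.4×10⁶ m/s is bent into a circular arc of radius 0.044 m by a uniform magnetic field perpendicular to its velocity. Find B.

B ≈ 0.064 T

From |q|vB = mv²/r, B = mv/(|q|r).
B = (1.883×10⁻²⁸)(2.4×10⁶)/((1.602×10⁻¹⁹)(0.044)) ≈ 0.064 T.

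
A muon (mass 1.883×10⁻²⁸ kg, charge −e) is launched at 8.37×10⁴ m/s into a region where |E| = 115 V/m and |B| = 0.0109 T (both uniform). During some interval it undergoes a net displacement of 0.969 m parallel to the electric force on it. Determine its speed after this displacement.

B does no work; ΔKE = |q|E d.
½mv_f² = ½mv₀² + |q|Ed = ½(1.883×10⁻²⁸)(8.37×10⁴)² + (1.602×10⁻¹⁹)(115)(0.969) ≈ 6.596×10⁻¹⁹ J + 1.785×10⁻¹⁷ J ≈ 1.851×10⁻¹⁷ J.
v_f = √(2·1.851×10⁻¹⁷/1.883×10⁻²⁸) ≈ 4.43×10⁵ m/s.

v_f ≈ 4.43×10⁵ m/s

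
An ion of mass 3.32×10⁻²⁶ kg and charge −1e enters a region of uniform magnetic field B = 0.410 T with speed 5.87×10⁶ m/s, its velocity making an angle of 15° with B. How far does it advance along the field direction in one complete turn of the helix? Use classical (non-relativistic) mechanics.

p ≈ 18.0 m

v∥ = v cosθ = 5.87×10⁶·cos15° ≈ 5.670×10⁶ m/s.
T = 2πm/(|q|B) = 2π(3.32×10⁻²⁶)/((1.602×10⁻¹⁹)(0.410)) ≈ 3.176×10⁻⁶ s.
pitch = v∥ T = (5.670×10⁶)(3.176×10⁻⁶) ≈ 18.0 m.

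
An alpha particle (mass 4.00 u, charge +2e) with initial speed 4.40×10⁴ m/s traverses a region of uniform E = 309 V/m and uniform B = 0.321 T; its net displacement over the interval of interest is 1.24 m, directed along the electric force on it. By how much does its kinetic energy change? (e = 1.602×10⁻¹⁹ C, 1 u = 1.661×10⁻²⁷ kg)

The magnetic force is always ⟂ v and does no work; only the electric force changes KE.
ΔKE = F_E · d = |q|E d = (3.204×10⁻¹⁹)(309)(1.24) ≈ 1.23×10⁻¹⁶ J.

ΔKE ≈ 1.23×10⁻¹⁶ J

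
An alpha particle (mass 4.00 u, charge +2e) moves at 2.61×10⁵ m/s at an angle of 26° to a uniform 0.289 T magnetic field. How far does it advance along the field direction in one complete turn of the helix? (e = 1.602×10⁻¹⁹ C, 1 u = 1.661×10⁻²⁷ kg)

p ≈ 0.106 m

v∥ = v cosθ = 2.61×10⁵·cos26° ≈ 2.346×10⁵ m/s.
T = 2πm/(|q|B) = 2π(6.644×10⁻²⁷)/((3.204×10⁻¹⁹)(0.289)) ≈ 4.508×10⁻⁷ s.
pitch = v∥ T = (2.346×10⁵)(4.508×10⁻⁷) ≈ 0.106 m.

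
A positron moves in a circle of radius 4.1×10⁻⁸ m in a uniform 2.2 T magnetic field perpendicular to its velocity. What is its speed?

From |q|vB = mv²/r, v = |q|Br/m.
v = (1.602×10⁻¹⁹)(2.2)(4.1×10⁻⁸)/9.109×10⁻³¹ ≈ 1.6×10⁴ m/s.

v ≈ 1.6×10⁴ m/s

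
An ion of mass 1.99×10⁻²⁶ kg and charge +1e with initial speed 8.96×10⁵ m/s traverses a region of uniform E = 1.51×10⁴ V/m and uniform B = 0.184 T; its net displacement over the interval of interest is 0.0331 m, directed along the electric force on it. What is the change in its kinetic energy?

The magnetic force is always ⟂ v and does no work; only the electric force changes KE.
ΔKE = F_E · d = |q|E d = (1.602×10⁻¹⁹)(1.51×10⁴)(0.0331) ≈ 8.01×10⁻¹⁷ J.

ΔKE ≈ 8.01×10⁻¹⁷ J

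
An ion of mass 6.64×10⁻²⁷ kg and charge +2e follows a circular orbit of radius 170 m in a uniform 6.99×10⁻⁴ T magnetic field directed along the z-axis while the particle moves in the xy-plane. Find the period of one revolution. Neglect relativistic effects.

The cyclotron period depends only on m, q, B: T = 2πm/(|q|B).
T = 2π(6.64×10⁻²⁷)/((3.204×10⁻¹⁹)(6.99×10⁻⁴)) ≈ 1.86×10⁻⁴ s.

T ≈ 1.86×10⁻⁴ s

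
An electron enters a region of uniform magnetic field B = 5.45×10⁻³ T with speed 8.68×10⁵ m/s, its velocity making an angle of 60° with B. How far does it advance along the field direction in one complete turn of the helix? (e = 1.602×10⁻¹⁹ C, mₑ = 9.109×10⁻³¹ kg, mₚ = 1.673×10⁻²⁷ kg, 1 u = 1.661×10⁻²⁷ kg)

p ≈ 2.84×10⁻³ m

v∥ = v cosθ = 8.68×10⁵·cos60° ≈ 4.340×10⁵ m/s.
T = 2πm/(|q|B) = 2π(9.109×10⁻³¹)/((1.602×10⁻¹⁹)(5.45×10⁻³)) ≈ 6.555×10⁻⁹ s.
pitch = v∥ T = (4.340×10⁵)(6.555×10⁻⁹) ≈ 2.84×10⁻³ m.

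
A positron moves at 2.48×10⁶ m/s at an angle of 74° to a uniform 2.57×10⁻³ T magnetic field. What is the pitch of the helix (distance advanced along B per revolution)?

v∥ = v cosθ = 2.48×10⁶·cos74° ≈ 6.836×10⁵ m/s.
T = 2πm/(|q|B) = 2π(9.109×10⁻³¹)/((1.602×10⁻¹⁹)(2.57×10⁻³)) ≈ 1.390×10⁻⁸ s.
pitch = v∥ T = (6.836×10⁵)(1.390×10⁻⁸) ≈ 9.50×10⁻³ m.

p ≈ 9.50×10⁻³ m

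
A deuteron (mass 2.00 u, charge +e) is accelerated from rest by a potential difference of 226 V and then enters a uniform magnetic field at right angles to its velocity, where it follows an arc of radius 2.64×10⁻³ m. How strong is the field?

v = √(2|q|V/m) = √(2·1.602×10⁻¹⁹·226/3.322×10⁻²⁷) ≈ 1.476×10⁵ m/s.
B = mv/(|q|r) = (3.322×10⁻²⁷)(1.476×10⁵)/((1.602×10⁻¹⁹)(2.64×10⁻³)) ≈ 1.16 T.

B ≈ 1.16 T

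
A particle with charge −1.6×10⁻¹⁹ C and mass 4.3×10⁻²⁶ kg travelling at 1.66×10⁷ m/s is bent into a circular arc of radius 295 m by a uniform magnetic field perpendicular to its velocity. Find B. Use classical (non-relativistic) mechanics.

B ≈ 0.0151 T

From |q|vB = mv²/r, B = mv/(|q|r).
B = (4.3×10⁻²⁶)(1.66×10⁷)/((1.6×10⁻¹⁹)(295)) ≈ 0.0151 T.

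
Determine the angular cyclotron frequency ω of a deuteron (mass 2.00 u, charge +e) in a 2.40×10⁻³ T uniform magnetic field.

ω ≈ 1.16×10⁵ rad/s

ω = |q|B/m.
ω = (1.602×10⁻¹⁹)(2.40×10⁻³)/3.322×10⁻²⁷ ≈ 1.16×10⁵ rad/s.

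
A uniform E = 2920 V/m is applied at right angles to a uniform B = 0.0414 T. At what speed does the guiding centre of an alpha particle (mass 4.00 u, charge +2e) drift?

v_d ≈ 7.05×10⁴ m/s

The E×B drift speed is v_d = E/B.
v_d = 2920/0.0414 = 7.05×10⁴ m/s.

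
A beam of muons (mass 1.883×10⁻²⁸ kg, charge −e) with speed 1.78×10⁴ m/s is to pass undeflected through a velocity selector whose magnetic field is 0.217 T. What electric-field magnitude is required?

For straight-line motion qE = qvB, so E = vB.
E = 1.78×10⁴ × 0.217 = 3860 V/m.

E = 3860 V/m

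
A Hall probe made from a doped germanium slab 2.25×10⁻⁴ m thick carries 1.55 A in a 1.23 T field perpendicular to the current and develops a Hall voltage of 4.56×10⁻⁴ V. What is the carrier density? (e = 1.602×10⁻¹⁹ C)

n ≈ 1.16×10²⁶ m⁻³

From V_H = IB/(n e t), n = IB/(V_H e t).
n = (1.55)(1.23)/((4.56×10⁻⁴)(1.602×10⁻¹⁹)(2.25×10⁻⁴)) ≈ 1.16×10²⁶ m⁻³.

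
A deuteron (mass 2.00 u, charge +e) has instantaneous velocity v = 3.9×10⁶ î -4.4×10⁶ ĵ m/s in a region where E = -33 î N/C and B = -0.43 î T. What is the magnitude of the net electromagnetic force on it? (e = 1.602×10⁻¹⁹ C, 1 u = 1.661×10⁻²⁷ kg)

|F| ≈ 3.03×10⁻¹³ N

v×B = (0, 0, -1.89×10⁶) N/C.
E + v×B = (-33.0, 0, -1.89×10⁶) N/C.
F = q(E + v×B) = (1.602×10⁻¹⁹ C)·(-33.0, 0, -1.89×10⁶) = (-5.29×10⁻¹⁸, 0, -3.03×10⁻¹³) N.
|F| = 3.03×10⁻¹³ N.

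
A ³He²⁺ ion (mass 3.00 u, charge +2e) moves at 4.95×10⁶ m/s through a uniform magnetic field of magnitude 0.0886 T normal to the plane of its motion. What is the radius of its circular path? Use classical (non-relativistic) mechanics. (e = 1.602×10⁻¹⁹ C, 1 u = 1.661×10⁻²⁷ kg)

The magnetic force provides the centripetal force: |q|vB = mv²/r.
r = mv/(|q|B) = (4.983×10⁻²⁷)(4.95×10⁶)/((3.204×10⁻¹⁹)(0.0886)) ≈ 0.869 m.

r ≈ 0.869 m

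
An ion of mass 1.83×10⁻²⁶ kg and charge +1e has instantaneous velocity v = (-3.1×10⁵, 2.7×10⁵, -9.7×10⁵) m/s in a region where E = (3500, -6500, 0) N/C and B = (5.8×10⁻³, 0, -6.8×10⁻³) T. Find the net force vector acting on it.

F ≈ (2.67×10⁻¹⁶, -2.28×10⁻¹⁵, -2.51×10⁻¹⁶) N

v×B = (-1840, -7730, -1570) N/C.
E + v×B = (1660, -1.42×10⁴, -1570) N/C.
F = q(E + v×B) = (1.602×10⁻¹⁹ C)·(1660, -1.42×10⁴, -1570) = (2.67×10⁻¹⁶, -2.28×10⁻¹⁵, -2.51×10⁻¹⁶) N.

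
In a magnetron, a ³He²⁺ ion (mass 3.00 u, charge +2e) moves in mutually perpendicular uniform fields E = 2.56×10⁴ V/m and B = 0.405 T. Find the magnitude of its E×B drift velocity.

v_d ≈ 6.32×10⁴ m/s

The E×B drift speed is v_d = E/B.
v_d = 2.56×10⁴/0.405 = 6.32×10⁴ m/s.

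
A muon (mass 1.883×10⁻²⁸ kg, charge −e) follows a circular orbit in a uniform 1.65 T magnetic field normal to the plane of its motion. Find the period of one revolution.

The cyclotron period depends only on m, q, B: T = 2πm/(|q|B).
T = 2π(1.883×10⁻²⁸)/((1.602×10⁻¹⁹)(1.65)) ≈ 4.48×10⁻⁹ s.

T ≈ 4.48×10⁻⁹ s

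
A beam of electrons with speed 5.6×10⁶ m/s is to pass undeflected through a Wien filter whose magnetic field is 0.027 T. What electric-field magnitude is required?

E = 1.5×10⁵ V/m

For straight-line motion qE = qvB, so E = vB.
E = 5.6×10⁶ × 0.027 = 1.5×10⁵ V/m.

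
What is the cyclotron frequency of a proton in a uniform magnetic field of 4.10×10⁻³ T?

f ≈ 6.25×10⁴ Hz

f = |q|B/(2πm).
f = (1.602×10⁻¹⁹)(4.10×10⁻³)/(2π·1.673×10⁻²⁷) ≈ 6.25×10⁴ Hz.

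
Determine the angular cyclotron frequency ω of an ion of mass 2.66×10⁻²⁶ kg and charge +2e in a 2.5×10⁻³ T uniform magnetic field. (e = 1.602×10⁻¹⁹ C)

ω = |q|B/m.
ω = (3.204×10⁻¹⁹)(2.5×10⁻³)/2.66×10⁻²⁶ ≈ 3.0×10⁴ rad/s.

ω ≈ 3.0×10⁴ rad/s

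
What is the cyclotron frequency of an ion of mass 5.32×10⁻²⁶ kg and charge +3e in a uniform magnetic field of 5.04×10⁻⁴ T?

f = |q|B/(2πm).
f = (4.806×10⁻¹⁹)(5.04×10⁻⁴)/(2π·5.32×10⁻²⁶) ≈ 725 Hz.

f ≈ 725 Hz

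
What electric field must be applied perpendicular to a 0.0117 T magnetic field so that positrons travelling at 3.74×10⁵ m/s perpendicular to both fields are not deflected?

For straight-line motion qE = qvB, so E = vB.
E = 3.74×10⁵ × 0.0117 = 4380 V/m.

E = 4380 V/m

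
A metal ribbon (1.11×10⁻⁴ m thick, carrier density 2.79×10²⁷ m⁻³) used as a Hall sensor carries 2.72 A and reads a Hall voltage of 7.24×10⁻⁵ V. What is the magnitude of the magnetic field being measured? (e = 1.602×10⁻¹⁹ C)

From V_H = IB/(n e t), B = V_H n e t / I.
B = (7.24×10⁻⁵)(2.79×10²⁷)(1.602×10⁻¹⁹)(1.11×10⁻⁴)/2.72 ≈ 1.32 T.

B ≈ 1.32 T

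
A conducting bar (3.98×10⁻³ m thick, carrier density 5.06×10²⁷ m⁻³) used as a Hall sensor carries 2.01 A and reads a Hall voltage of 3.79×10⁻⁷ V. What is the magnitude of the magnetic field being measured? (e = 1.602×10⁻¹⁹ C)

B ≈ 0.608 T

From V_H = IB/(n e t), B = V_H n e t / I.
B = (3.79×10⁻⁷)(5.06×10²⁷)(1.602×10⁻¹⁹)(3.98×10⁻³)/2.01 ≈ 0.608 T.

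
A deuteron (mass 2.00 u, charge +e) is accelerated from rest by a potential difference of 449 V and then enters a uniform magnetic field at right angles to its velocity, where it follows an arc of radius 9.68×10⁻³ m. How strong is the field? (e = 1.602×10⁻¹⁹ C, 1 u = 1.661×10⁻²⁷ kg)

v = √(2|q|V/m) = √(2·1.602×10⁻¹⁹·449/3.322×10⁻²⁷) ≈ 2.081×10⁵ m/s.
B = mv/(|q|r) = (3.322×10⁻²⁷)(2.081×10⁵)/((1.602×10⁻¹⁹)(9.68×10⁻³)) ≈ 0.446 T.

B ≈ 0.446 T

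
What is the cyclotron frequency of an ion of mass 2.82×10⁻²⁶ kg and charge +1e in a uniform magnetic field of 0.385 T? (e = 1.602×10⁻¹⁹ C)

f ≈ 3.48×10⁵ Hz

f = |q|B/(2πm).
f = (1.602×10⁻¹⁹)(0.385)/(2π·2.82×10⁻²⁶) ≈ 3.48×10⁵ Hz.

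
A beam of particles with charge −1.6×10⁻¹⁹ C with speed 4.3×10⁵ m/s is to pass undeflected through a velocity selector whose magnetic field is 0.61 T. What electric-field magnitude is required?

E = 2.6×10⁵ V/m

For straight-line motion qE = qvB, so E = vB.
E = 4.3×10⁵ × 0.61 = 2.6×10⁵ V/m.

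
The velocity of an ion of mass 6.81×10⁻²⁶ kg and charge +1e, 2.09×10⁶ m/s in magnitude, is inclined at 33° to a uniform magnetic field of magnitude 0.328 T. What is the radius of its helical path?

v⊥ = v sinθ = 2.09×10⁶·sin33° ≈ 1.138×10⁶ m/s.
r = m v⊥/(|q|B) = (6.81×10⁻²⁶)(1.138×10⁶)/((1.602×10⁻¹⁹)(0.328)) ≈ 1.48 m.

r ≈ 1.48 m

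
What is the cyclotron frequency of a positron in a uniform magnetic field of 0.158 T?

f ≈ 4.42×10⁹ Hz

f = |q|B/(2πm).
f = (1.602×10⁻¹⁹)(0.158)/(2π·9.109×10⁻³¹) ≈ 4.42×10⁹ Hz.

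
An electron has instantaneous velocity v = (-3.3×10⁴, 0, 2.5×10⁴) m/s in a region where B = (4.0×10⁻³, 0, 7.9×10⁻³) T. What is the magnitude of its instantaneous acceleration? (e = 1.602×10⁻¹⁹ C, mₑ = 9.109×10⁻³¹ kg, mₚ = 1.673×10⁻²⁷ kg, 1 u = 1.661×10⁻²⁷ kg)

v×B = (0, 361, 0) N/C.
F = q v×B = (−1.602×10⁻¹⁹ C)·(0, 361, 0) = (0, -5.78×10⁻¹⁷, 0) N.
|a| = |F|/m = 5.778×10⁻¹⁷/9.109×10⁻³¹ ≈ 6.34×10¹³ m/s².

|a| ≈ 6.34×10¹³ m/s²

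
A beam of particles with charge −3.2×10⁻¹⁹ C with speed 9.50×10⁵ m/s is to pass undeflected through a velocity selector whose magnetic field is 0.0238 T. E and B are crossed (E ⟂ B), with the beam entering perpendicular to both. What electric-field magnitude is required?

E = 2.26×10⁴ V/m

For straight-line motion qE = qvB, so E = vB.
E = 9.50×10⁵ × 0.0238 = 2.26×10⁴ V/m.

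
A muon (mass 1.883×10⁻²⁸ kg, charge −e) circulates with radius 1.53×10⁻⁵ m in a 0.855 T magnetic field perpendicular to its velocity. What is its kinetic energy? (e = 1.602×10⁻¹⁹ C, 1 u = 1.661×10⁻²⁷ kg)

v = |q|Br/m, then KE = ½mv² = (qBr)²/(2m).
v = (1.602×10⁻¹⁹)(0.855)(1.53×10⁻⁵)/1.883×10⁻²⁸ ≈ 1.113×10⁴ m/s.
KE = ½(1.883×10⁻²⁸)(1.113×10⁴)² ≈ 1.17×10⁻²⁰ J.

KE ≈ 1.17×10⁻²⁰ J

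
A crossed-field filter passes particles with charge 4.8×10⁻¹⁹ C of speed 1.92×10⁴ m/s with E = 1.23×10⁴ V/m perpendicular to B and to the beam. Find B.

B = 0.641 T

Balance of forces in the selector: qE = qvB ⇒ B = E/v.
B = 1.23×10⁴/1.92×10⁴ = 0.641 T.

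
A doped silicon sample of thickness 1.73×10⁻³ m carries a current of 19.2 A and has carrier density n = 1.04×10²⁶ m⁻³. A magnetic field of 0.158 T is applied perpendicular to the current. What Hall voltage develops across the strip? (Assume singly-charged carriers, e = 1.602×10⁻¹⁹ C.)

V_H ≈ 1.05×10⁻⁴ V

V_H = IB/(n e t).
V_H = (19.2)(0.158)/((1.04×10²⁶)(1.602×10⁻¹⁹)(1.73×10⁻³)) ≈ 1.05×10⁻⁴ V.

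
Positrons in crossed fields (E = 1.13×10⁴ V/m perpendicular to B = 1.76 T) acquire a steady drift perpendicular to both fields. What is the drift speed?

The steady drift has the magnetic force balancing the electric force, so v_d = E/B.
v_d = 1.13×10⁴/1.76 = 6420 m/s.

v_d ≈ 6420 m/s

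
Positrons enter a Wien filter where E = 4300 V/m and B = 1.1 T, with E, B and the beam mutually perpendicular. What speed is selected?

v = 3900 m/s

Straight-line motion ⇒ electric and magnetic forces cancel, so E = vB.
v = E/B = 4300/1.1 = 3900 m/s.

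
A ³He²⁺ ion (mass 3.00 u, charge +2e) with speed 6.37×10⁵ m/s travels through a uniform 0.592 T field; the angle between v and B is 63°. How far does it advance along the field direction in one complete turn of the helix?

v∥ = v cosθ = 6.37×10⁵·cos63° ≈ 2.892×10⁵ m/s.
T = 2πm/(|q|B) = 2π(4.983×10⁻²⁷)/((3.204×10⁻¹⁹)(0.592)) ≈ 1.651×10⁻⁷ s.
pitch = v∥ T = (2.892×10⁵)(1.651×10⁻⁷) ≈ 0.0477 m.

p ≈ 0.0477 m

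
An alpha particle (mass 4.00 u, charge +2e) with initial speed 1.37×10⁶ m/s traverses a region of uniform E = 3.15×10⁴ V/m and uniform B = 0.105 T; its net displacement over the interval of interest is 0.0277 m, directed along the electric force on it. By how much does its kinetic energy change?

The magnetic force is always ⟂ v and does no work; only the electric force changes KE.
ΔKE = F_E · d = |q|E d = (3.204×10⁻¹⁹)(3.15×10⁴)(0.0277) ≈ 2.80×10⁻¹⁶ J.

ΔKE ≈ 2.80×10⁻¹⁶ J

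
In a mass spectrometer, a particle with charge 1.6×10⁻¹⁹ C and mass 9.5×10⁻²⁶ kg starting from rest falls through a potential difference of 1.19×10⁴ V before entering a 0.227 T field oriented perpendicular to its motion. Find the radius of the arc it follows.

Acceleration: |q|V = ½mv² ⇒ v = √(2|q|V/m) = √(2·1.6×10⁻¹⁹·1.19×10⁴/9.5×10⁻²⁶) ≈ 2.002×10⁵ m/s.
In the field: r = mv/(|q|B) = (9.5×10⁻²⁶)(2.002×10⁵)/((1.6×10⁻¹⁹)(0.227)) ≈ 0.524 m.

r ≈ 0.524 m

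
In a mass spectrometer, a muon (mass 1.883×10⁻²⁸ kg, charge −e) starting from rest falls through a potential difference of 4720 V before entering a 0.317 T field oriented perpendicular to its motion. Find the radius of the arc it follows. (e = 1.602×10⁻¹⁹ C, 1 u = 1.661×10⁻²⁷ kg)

Acceleration: |q|V = ½mv² ⇒ v = √(2|q|V/m) = √(2·1.602×10⁻¹⁹·4720/1.883×10⁻²⁸) ≈ 2.834×10⁶ m/s.
In the field: r = mv/(|q|B) = (1.883×10⁻²⁸)(2.834×10⁶)/((1.602×10⁻¹⁹)(0.317)) ≈ 0.0105 m.

r ≈ 0.0105 m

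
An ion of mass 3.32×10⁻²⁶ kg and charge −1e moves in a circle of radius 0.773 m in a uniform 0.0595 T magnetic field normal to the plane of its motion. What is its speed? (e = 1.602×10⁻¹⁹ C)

From |q|vB = mv²/r, v = |q|Br/m.
v = (1.602×10⁻¹⁹)(0.0595)(0.773)/3.32×10⁻²⁶ ≈ 2.22×10⁵ m/s.

v ≈ 2.22×10⁵ m/s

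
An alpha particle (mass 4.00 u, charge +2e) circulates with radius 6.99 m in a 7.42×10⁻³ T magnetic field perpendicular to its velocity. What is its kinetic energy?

KE ≈ 1.30×10⁵ eV

v = |q|Br/m, then KE = ½mv² = (qBr)²/(2m).
v = (3.204×10⁻¹⁹)(7.42×10⁻³)(6.99)/6.644×10⁻²⁷ ≈ 2.501×10⁶ m/s.
KE = ½(6.644×10⁻²⁷)(2.501×10⁶)² ≈ 2.08×10⁻¹⁴ J = 1.30×10⁵ eV.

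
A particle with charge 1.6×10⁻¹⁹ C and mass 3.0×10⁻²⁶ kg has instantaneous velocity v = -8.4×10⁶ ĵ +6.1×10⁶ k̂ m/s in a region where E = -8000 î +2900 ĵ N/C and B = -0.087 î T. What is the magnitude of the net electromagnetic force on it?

v×B = (0, -5.31×10⁵, -7.31×10⁵) N/C.
E + v×B = (-8000, -5.28×10⁵, -7.31×10⁵) N/C.
F = q(E + v×B) = (1.6×10⁻¹⁹ C)·(-8000, -5.28×10⁵, -7.31×10⁵) = (-1.28×10⁻¹⁵, -8.44×10⁻¹⁴, -1.17×10⁻¹³) N.
|F| = 1.44×10⁻¹³ N.

|F| ≈ 1.44×10⁻¹³ N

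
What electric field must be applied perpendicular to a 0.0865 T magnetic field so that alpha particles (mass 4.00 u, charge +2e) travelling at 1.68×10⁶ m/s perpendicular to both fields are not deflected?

E = 1.45×10⁵ V/m

For straight-line motion qE = qvB, so E = vB.
E = 1.68×10⁶ × 0.0865 = 1.45×10⁵ V/m.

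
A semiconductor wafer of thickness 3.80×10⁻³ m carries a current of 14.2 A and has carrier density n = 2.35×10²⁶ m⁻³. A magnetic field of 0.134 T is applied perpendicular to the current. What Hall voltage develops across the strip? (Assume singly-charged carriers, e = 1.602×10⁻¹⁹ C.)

V_H = IB/(n e t).
V_H = (14.2)(0.134)/((2.35×10²⁶)(1.602×10⁻¹⁹)(3.80×10⁻³)) ≈ 1.33×10⁻⁵ V.

V_H ≈ 1.33×10⁻⁵ V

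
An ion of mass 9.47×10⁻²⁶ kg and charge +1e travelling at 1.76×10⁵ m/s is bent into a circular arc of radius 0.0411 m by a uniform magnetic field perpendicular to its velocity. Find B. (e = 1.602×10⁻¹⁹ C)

From |q|vB = mv²/r, B = mv/(|q|r).
B = (9.47×10⁻²⁶)(1.76×10⁵)/((1.602×10⁻¹⁹)(0.0411)) ≈ 2.53 T.

B ≈ 2.53 T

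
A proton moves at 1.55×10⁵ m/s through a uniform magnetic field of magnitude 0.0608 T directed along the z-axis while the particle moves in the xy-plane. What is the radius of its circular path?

The magnetic force provides the centripetal force: |q|vB = mv²/r.
r = mv/(|q|B) = (1.673×10⁻²⁷)(1.55×10⁵)/((1.602×10⁻¹⁹)(0.0608)) ≈ 0.0266 m.

r ≈ 0.0266 m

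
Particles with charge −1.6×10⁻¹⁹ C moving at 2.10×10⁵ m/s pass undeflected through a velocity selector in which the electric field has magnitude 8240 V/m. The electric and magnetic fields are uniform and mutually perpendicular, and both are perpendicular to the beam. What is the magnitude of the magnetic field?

B = 0.0392 T

Balance of forces in the selector: qE = qvB ⇒ B = E/v.
B = 8240/2.10×10⁵ = 0.0392 T.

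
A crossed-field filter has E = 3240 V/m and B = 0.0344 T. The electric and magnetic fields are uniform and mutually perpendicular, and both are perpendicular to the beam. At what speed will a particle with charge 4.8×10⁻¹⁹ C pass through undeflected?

For undeflected motion the electric and magnetic forces balance: qE = qvB.
v = E/B = 3240/0.0344 = 9.42×10⁴ m/s.

v = 9.42×10⁴ m/s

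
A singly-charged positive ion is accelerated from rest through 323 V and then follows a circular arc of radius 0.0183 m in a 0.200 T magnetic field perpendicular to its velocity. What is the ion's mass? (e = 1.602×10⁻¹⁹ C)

Combine |q|V = ½mv² and r = mv/(|q|B): eliminate v to get m = qB²r²/(2V).
m = (1.602×10⁻¹⁹)(0.200)²(0.0183)²/(2·323) ≈ 3.32×10⁻²⁷ kg.

m ≈ 3.32×10⁻²⁷ kg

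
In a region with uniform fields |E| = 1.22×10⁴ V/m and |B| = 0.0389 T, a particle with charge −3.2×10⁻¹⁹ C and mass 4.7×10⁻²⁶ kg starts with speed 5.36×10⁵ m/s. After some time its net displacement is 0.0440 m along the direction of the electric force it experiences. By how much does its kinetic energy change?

ΔKE ≈ 1.72×10⁻¹⁶ J

The magnetic force is always ⟂ v and does no work; only the electric force changes KE.
ΔKE = F_E · d = |q|E d = (3.2×10⁻¹⁹)(1.22×10⁴)(0.0440) ≈ 1.72×10⁻¹⁶ J.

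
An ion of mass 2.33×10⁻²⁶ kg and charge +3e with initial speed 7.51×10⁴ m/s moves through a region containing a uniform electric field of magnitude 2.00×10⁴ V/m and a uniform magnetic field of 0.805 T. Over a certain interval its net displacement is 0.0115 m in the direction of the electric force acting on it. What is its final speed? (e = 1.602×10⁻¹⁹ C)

v_f ≈ 1.23×10⁵ m/s

B does no work; ΔKE = |q|E d.
½mv_f² = ½mv₀² + |q|Ed = ½(2.33×10⁻²⁶)(7.51×10⁴)² + (4.806×10⁻¹⁹)(2.00×10⁴)(0.0115) ≈ 6.571×10⁻¹⁷ J + 1.105×10⁻¹⁶ J ≈ 1.762×10⁻¹⁶ J.
v_f = √(2·1.762×10⁻¹⁶/2.33×10⁻²⁶) ≈ 1.23×10⁵ m/s.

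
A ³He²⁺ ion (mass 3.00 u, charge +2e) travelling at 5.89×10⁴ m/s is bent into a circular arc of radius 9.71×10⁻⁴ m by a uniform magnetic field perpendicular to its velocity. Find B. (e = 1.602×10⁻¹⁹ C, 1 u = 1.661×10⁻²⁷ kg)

B ≈ 0.943 T

From |q|vB = mv²/r, B = mv/(|q|r).
B = (4.983×10⁻²⁷)(5.89×10⁴)/((3.204×10⁻¹⁹)(9.71×10⁻⁴)) ≈ 0.943 T.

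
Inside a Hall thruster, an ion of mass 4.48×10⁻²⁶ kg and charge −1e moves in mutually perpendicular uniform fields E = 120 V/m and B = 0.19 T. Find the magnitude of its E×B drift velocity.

v_d ≈ 630 m/s

The steady drift has the magnetic force balancing the electric force, so v_d = E/B.
v_d = 120/0.19 = 630 m/s.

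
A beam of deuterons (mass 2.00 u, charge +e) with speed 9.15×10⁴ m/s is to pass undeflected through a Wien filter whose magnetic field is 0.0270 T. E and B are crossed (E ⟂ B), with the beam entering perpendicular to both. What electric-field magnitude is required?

E = 2470 V/m

For straight-line motion qE = qvB, so E = vB.
E = 9.15×10⁴ × 0.0270 = 2470 V/m.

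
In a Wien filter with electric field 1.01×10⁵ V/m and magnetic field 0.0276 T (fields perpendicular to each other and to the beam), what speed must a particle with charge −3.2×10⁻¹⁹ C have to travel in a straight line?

Zero net Lorentz force requires |qE| = |q v×B|, i.e. E = vB.
v = E/B = 1.01×10⁵/0.0276 = 3.66×10⁶ m/s.
The result is independent of the particle's charge and mass.

v = 3.66×10⁶ m/s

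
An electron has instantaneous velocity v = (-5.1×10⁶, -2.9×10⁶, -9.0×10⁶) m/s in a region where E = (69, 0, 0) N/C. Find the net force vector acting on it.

F ≈ (-1.11×10⁻¹⁷, 0, 0) N

Only an electric field acts, so F = qE = (−1.602×10⁻¹⁹ C)·(69.0, 0, 0) = (-1.11×10⁻¹⁷, 0, 0) N.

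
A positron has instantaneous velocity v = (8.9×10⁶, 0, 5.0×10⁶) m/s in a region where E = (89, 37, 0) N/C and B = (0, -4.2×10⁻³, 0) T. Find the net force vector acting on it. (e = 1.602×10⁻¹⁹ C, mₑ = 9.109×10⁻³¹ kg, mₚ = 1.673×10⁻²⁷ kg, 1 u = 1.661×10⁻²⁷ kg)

F ≈ (3.38×10⁻¹⁵, 5.93×10⁻¹⁸, -5.99×10⁻¹⁵) N

v×B = (2.10×10⁴, 0, -3.74×10⁴) N/C.
E + v×B = (2.11×10⁴, 37.0, -3.74×10⁴) N/C.
F = q(E + v×B) = (1.602×10⁻¹⁹ C)·(2.11×10⁴, 37.0, -3.74×10⁴) = (3.38×10⁻¹⁵, 5.93×10⁻¹⁸, -5.99×10⁻¹⁵) N.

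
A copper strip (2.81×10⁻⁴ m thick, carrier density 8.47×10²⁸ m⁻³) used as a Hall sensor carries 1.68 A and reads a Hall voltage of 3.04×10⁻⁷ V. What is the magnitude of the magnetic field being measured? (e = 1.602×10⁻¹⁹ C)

B ≈ 0.690 T

From V_H = IB/(n e t), B = V_H n e t / I.
B = (3.04×10⁻⁷)(8.47×10²⁸)(1.602×10⁻¹⁹)(2.81×10⁻⁴)/1.68 ≈ 0.690 T.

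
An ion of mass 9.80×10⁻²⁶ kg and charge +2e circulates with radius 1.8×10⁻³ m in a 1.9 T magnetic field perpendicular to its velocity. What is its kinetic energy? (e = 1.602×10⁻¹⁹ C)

v = |q|Br/m, then KE = ½mv² = (qBr)²/(2m).
v = (3.204×10⁻¹⁹)(1.9)(1.8×10⁻³)/9.80×10⁻²⁶ ≈ 1.118×10⁴ m/s.
KE = ½(9.80×10⁻²⁶)(1.118×10⁴)² ≈ 6.1×10⁻¹⁸ J = 38 eV.

KE ≈ 38 eV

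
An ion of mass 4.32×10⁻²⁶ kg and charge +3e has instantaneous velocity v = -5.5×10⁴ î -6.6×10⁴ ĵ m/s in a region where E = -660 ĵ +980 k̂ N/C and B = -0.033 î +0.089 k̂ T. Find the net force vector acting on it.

F ≈ (-2.82×10⁻¹⁵, 2.04×10⁻¹⁵, -5.76×10⁻¹⁶) N

v×B = (-5870, 4900, -2180) N/C.
E + v×B = (-5870, 4240, -1200) N/C.
F = q(E + v×B) = (4.806×10⁻¹⁹ C)·(-5870, 4240, -1200) = (-2.82×10⁻¹⁵, 2.04×10⁻¹⁵, -5.76×10⁻¹⁶) N.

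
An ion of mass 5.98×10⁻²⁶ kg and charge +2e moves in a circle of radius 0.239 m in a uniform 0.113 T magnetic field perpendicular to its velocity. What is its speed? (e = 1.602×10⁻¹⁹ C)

v ≈ 1.45×10⁵ m/s

From |q|vB = mv²/r, v = |q|Br/m.
v = (3.204×10⁻¹⁹)(0.113)(0.239)/5.98×10⁻²⁶ ≈ 1.45×10⁵ m/s.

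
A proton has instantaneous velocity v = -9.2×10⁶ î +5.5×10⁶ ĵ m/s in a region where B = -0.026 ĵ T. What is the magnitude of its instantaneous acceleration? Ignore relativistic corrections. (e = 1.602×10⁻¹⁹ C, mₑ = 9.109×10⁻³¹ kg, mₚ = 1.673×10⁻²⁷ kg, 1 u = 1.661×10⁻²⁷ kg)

v×B = (0, 0, 2.39×10⁵) N/C.
F = q v×B = (1.602×10⁻¹⁹ C)·(0, 0, 2.39×10⁵) = (0, 0, 3.83×10⁻¹⁴) N.
|a| = |F|/m = 3.832×10⁻¹⁴/1.673×10⁻²⁷ ≈ 2.29×10¹³ m/s².

|a| ≈ 2.29×10¹³ m/s²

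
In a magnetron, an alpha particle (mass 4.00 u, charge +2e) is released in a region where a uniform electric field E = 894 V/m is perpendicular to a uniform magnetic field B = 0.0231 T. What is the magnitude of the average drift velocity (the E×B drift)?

In crossed fields the guiding centre drifts at v_d = |E×B|/B² = E/B, independent of charge and mass.
v_d = 894/0.0231 = 3.87×10⁴ m/s.

v_d ≈ 3.87×10⁴ m/s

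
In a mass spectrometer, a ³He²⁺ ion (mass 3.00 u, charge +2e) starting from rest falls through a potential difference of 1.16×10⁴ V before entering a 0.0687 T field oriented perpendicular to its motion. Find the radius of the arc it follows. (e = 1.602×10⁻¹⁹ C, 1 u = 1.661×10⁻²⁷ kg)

r ≈ 0.276 m

Acceleration: |q|V = ½mv² ⇒ v = √(2|q|V/m) = √(2·3.204×10⁻¹⁹·1.16×10⁴/4.983×10⁻²⁷) ≈ 1.221×10⁶ m/s.
In the field: r = mv/(|q|B) = (4.983×10⁻²⁷)(1.221×10⁶)/((3.204×10⁻¹⁹)(0.0687)) ≈ 0.276 m.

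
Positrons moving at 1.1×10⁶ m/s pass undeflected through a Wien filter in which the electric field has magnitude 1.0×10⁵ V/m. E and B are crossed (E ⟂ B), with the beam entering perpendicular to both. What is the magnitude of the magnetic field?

B = 0.091 T

Balance of forces in the selector: qE = qvB ⇒ B = E/v.
B = 1.0×10⁵/1.1×10⁶ = 0.091 T.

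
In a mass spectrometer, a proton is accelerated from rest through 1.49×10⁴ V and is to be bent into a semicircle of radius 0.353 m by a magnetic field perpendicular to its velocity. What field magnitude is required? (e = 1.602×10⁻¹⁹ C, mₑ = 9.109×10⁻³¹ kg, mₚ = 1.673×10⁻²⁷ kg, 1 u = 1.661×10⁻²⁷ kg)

B ≈ 0.0500 T

v = √(2|q|V/m) = √(2·1.602×10⁻¹⁹·1.49×10⁴/1.673×10⁻²⁷) ≈ 1.689×10⁶ m/s.
B = mv/(|q|r) = (1.673×10⁻²⁷)(1.689×10⁶)/((1.602×10⁻¹⁹)(0.353)) ≈ 0.0500 T.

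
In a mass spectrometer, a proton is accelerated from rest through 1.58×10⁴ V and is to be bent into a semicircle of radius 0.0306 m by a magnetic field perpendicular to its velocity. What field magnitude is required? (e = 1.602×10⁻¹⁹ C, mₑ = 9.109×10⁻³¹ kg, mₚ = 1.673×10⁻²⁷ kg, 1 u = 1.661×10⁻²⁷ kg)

B ≈ 0.594 T

v = √(2|q|V/m) = √(2·1.602×10⁻¹⁹·1.58×10⁴/1.673×10⁻²⁷) ≈ 1.740×10⁶ m/s.
B = mv/(|q|r) = (1.673×10⁻²⁷)(1.740×10⁶)/((1.602×10⁻¹⁹)(0.0306)) ≈ 0.594 T.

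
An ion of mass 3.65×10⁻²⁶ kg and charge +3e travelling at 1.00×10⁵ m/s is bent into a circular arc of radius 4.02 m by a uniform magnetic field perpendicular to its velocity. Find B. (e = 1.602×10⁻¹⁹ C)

From |q|vB = mv²/r, B = mv/(|q|r).
B = (3.65×10⁻²⁶)(1.00×10⁵)/((4.806×10⁻¹⁹)(4.02)) ≈ 1.89×10⁻³ T.

B ≈ 1.89×10⁻³ T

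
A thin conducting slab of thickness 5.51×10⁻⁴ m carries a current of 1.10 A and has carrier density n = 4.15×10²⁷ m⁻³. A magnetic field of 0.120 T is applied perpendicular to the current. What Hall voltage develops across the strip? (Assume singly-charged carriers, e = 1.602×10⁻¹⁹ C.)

V_H ≈ 3.60×10⁻⁷ V

V_H = IB/(n e t).
V_H = (1.10)(0.120)/((4.15×10²⁷)(1.602×10⁻¹⁹)(5.51×10⁻⁴)) ≈ 3.60×10⁻⁷ V.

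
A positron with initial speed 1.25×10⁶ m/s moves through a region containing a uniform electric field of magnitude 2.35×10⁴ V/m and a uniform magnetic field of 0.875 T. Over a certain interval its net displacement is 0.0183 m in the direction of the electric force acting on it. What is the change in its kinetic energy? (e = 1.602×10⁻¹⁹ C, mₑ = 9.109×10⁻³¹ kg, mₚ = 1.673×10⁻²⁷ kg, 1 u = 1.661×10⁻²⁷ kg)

ΔKE ≈ 6.89×10⁻¹⁷ J

The magnetic force is always ⟂ v and does no work; only the electric force changes KE.
ΔKE = F_E · d = |q|E d = (1.602×10⁻¹⁹)(2.35×10⁴)(0.0183) ≈ 6.89×10⁻¹⁷ J.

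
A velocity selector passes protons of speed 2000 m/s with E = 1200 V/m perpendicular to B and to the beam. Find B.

Balance of forces in the selector: qE = qvB ⇒ B = E/v.
B = 1200/2000 = 0.60 T.

B = 0.60 T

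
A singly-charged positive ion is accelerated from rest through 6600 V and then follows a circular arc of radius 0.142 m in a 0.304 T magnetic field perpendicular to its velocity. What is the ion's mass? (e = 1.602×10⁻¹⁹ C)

m ≈ 2.26×10⁻²⁶ kg

Combine |q|V = ½mv² and r = mv/(|q|B): eliminate v to get m = qB²r²/(2V).
m = (1.602×10⁻¹⁹)(0.304)²(0.142)²/(2·6600) ≈ 2.26×10⁻²⁶ kg.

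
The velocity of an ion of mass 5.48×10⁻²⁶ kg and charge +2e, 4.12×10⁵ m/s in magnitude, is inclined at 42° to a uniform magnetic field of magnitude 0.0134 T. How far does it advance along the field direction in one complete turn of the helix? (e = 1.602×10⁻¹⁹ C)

p ≈ 24.6 m

v∥ = v cosθ = 4.12×10⁵·cos42° ≈ 3.062×10⁵ m/s.
T = 2πm/(|q|B) = 2π(5.48×10⁻²⁶)/((3.204×10⁻¹⁹)(0.0134)) ≈ 8.020×10⁻⁵ s.
pitch = v∥ T = (3.062×10⁵)(8.020×10⁻⁵) ≈ 24.6 m.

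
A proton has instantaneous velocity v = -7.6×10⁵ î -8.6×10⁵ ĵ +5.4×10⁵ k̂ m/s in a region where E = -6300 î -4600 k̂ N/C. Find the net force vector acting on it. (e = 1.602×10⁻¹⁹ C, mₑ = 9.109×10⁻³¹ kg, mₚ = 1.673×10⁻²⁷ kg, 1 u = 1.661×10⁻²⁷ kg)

F ≈ (-1.01×10⁻¹⁵, 0, -7.37×10⁻¹⁶) N

Only an electric field acts, so F = qE = (1.602×10⁻¹⁹ C)·(-6300, 0, -4600) = (-1.01×10⁻¹⁵, 0, -7.37×10⁻¹⁶) N.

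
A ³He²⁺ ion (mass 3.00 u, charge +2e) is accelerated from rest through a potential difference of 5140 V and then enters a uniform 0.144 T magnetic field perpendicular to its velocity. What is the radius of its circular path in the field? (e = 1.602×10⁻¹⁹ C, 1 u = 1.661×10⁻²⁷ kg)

Acceleration: |q|V = ½mv² ⇒ v = √(2|q|V/m) = √(2·3.204×10⁻¹⁹·5140/4.983×10⁻²⁷) ≈ 8.130×10⁵ m/s.
In the field: r = mv/(|q|B) = (4.983×10⁻²⁷)(8.130×10⁵)/((3.204×10⁻¹⁹)(0.144)) ≈ 0.0878 m.

r ≈ 0.0878 m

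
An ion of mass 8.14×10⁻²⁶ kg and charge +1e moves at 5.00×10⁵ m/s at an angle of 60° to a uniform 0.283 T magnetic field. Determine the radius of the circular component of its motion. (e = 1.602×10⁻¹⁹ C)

v⊥ = v sinθ = 5.00×10⁵·sin60° ≈ 4.330×10⁵ m/s.
r = m v⊥/(|q|B) = (8.14×10⁻²⁶)(4.330×10⁵)/((1.602×10⁻¹⁹)(0.283)) ≈ 0.777 m.

r ≈ 0.777 m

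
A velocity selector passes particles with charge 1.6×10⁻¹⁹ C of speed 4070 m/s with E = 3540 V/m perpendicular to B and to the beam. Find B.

B = 0.870 T

Balance of forces in the selector: qE = qvB ⇒ B = E/v.
B = 3540/4070 = 0.870 T.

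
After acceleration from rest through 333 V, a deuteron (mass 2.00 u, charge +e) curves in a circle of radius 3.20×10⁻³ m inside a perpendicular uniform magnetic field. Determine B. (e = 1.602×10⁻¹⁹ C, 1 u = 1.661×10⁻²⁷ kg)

v = √(2|q|V/m) = √(2·1.602×10⁻¹⁹·333/3.322×10⁻²⁷) ≈ 1.792×10⁵ m/s.
B = mv/(|q|r) = (3.322×10⁻²⁷)(1.792×10⁵)/((1.602×10⁻¹⁹)(3.20×10⁻³)) ≈ 1.16 T.

B ≈ 1.16 T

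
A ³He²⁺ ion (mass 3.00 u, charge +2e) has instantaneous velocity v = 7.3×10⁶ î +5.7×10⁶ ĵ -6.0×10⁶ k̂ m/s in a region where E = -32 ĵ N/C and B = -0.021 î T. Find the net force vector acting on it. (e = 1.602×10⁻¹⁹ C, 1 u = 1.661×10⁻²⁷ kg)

v×B = (0, 1.26×10⁵, 1.20×10⁵) N/C.
E + v×B = (0, 1.26×10⁵, 1.20×10⁵) N/C.
F = q(E + v×B) = (3.204×10⁻¹⁹ C)·(0, 1.26×10⁵, 1.20×10⁵) = (0, 4.04×10⁻¹⁴, 3.84×10⁻¹⁴) N.

F ≈ (0, 4.04×10⁻¹⁴, 3.84×10⁻¹⁴) N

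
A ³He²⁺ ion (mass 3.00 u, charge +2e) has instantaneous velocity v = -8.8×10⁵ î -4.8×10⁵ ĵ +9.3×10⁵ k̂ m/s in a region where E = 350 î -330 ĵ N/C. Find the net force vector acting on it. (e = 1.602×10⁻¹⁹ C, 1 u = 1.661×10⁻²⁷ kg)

Only an electric field acts, so F = qE = (3.204×10⁻¹⁹ C)·(350, -330, 0) = (1.12×10⁻¹⁶, -1.06×10⁻¹⁶, 0) N.

F ≈ (1.12×10⁻¹⁶, -1.06×10⁻¹⁶, 0) N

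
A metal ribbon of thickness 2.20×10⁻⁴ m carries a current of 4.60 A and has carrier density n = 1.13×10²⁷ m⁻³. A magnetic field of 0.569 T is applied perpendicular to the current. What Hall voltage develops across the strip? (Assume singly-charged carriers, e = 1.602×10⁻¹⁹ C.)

V_H ≈ 6.57×10⁻⁵ V

V_H = IB/(n e t).
V_H = (4.60)(0.569)/((1.13×10²⁷)(1.602×10⁻¹⁹)(2.20×10⁻⁴)) ≈ 6.57×10⁻⁵ V.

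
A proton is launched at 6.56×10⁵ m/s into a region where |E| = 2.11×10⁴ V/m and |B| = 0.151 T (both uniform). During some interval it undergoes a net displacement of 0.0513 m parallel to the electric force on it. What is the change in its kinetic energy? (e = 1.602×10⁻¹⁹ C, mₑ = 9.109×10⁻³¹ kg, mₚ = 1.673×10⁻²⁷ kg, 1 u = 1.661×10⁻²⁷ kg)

The magnetic force is always ⟂ v and does no work; only the electric force changes KE.
ΔKE = F_E · d = |q|E d = (1.602×10⁻¹⁹)(2.11×10⁴)(0.0513) ≈ 1.73×10⁻¹⁶ J.

ΔKE ≈ 1.73×10⁻¹⁶ J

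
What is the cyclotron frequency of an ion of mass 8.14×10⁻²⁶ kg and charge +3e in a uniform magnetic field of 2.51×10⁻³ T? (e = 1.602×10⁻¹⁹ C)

f = |q|B/(2πm).
f = (4.806×10⁻¹⁹)(2.51×10⁻³)/(2π·8.14×10⁻²⁶) ≈ 2360 Hz.

f ≈ 2360 Hz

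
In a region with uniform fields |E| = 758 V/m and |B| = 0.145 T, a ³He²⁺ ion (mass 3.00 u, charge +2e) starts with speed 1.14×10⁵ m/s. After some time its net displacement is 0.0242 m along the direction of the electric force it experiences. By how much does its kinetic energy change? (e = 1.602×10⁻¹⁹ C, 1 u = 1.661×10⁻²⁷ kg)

ΔKE ≈ 5.88×10⁻¹⁸ J

The magnetic force is always ⟂ v and does no work; only the electric force changes KE.
ΔKE = F_E · d = |q|E d = (3.204×10⁻¹⁹)(758)(0.0242) ≈ 5.88×10⁻¹⁸ J.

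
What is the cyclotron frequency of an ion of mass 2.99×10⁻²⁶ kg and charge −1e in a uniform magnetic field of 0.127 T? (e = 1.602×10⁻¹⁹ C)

f ≈ 1.08×10⁵ Hz

f = |q|B/(2πm).
f = (1.602×10⁻¹⁹)(0.127)/(2π·2.99×10⁻²⁶) ≈ 1.08×10⁵ Hz.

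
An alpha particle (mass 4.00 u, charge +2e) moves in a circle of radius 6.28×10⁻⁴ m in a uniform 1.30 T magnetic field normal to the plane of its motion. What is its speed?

From |q|vB = mv²/r, v = |q|Br/m.
v = (3.204×10⁻¹⁹)(1.30)(6.28×10⁻⁴)/6.644×10⁻²⁷ ≈ 3.94×10⁴ m/s.

v ≈ 3.94×10⁴ m/s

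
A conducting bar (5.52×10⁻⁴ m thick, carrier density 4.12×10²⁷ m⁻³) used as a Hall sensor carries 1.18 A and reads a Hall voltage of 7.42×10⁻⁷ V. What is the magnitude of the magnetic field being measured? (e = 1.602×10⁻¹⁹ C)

B ≈ 0.229 T

From V_H = IB/(n e t), B = V_H n e t / I.
B = (7.42×10⁻⁷)(4.12×10²⁷)(1.602×10⁻¹⁹)(5.52×10⁻⁴)/1.18 ≈ 0.229 T.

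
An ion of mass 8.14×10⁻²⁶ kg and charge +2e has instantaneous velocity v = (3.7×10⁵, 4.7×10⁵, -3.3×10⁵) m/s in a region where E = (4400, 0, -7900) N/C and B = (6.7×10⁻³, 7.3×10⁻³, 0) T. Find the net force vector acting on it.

v×B = (2410, -2210, -448) N/C.
E + v×B = (6810, -2210, -8350) N/C.
F = q(E + v×B) = (3.204×10⁻¹⁹ C)·(6810, -2210, -8350) = (2.18×10⁻¹⁵, -7.08×10⁻¹⁶, -2.67×10⁻¹⁵) N.

F ≈ (2.18×10⁻¹⁵, -7.08×10⁻¹⁶, -2.67×10⁻¹⁵) N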